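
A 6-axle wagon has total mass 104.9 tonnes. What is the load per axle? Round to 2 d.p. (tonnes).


Load per axle = total weight / number of axles
Load = 104.9 / 6
Load = 17.48 tonnes

17.48


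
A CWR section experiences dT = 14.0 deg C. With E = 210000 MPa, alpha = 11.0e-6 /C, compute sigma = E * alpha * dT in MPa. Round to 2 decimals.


sigma = E * alpha * dT
sigma = 210000 * 11.0e-6 * 14.0
sigma = 2.31 * 14.0
sigma = 32.34 MPa

32.34


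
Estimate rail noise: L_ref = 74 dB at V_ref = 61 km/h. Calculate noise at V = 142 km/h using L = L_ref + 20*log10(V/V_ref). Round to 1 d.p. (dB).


V/V_ref = 142 / 61 = 2.327869
log10(2.327869) = 0.366959
20 * 0.366959 = 7.3392
L = 74 + 7.3392 = 81.3 dB

81.3


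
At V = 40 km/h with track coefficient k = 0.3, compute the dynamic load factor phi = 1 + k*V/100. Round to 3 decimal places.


phi = 1 + k * V / 100
phi = 1 + 0.3 * 40 / 100
phi = 1 + 0.12
phi = 1.120

1.120


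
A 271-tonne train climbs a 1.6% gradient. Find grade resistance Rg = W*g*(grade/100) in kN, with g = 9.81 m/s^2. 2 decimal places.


Rg = W * 9.81 * grade / 100
Rg = 271 * 9.81 * 1.6 / 100
Rg = 2658.51 * 0.016
Rg = 42.54 kN

42.54


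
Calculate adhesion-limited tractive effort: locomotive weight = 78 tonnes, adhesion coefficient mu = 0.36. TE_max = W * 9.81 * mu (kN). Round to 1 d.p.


TE_max = W * g * mu
TE_max = 78 * 9.81 * 0.36
TE_max = 765.18 * 0.36
TE_max = 275.5 kN

275.5


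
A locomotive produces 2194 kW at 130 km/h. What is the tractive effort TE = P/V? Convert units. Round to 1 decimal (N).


Convert: P = 2194 kW = 2194000 W
V = 130 / 3.6 = 36.1111 m/s
TE = 2194000 / 36.1111
TE = 60756.9 N

60756.9


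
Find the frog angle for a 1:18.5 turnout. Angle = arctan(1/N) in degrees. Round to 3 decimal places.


1/N = 1/18.5 = 0.054054
angle = arctan(0.054054) = 0.054002 rad
angle = 0.054002 * 180/pi = 3.094 degrees

3.094


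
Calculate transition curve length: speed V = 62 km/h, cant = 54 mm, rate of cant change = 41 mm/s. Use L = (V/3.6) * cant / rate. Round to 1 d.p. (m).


Convert speed: V = 62 / 3.6 = 17.2222 m/s
L = 17.2222 * 54 / 41
L = 930.0 / 41
L = 22.7 m

22.7


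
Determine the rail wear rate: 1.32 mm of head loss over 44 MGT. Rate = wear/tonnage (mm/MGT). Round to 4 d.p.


Wear rate = total wear / cumulative tonnage
Rate = 1.32 / 44
Rate = 0.0300 mm/MGT

0.0300


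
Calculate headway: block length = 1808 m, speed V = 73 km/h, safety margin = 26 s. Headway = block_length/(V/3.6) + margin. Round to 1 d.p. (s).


V = 73 / 3.6 = 20.2778 m/s
Block traversal time = 1808 / 20.2778 = 89.1616 s
Headway = 89.1616 + 26
Headway = 115.2 s

115.2


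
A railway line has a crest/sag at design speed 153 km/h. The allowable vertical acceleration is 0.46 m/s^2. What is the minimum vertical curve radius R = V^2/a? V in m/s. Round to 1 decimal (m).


Convert speed: V = 153 / 3.6 = 42.5 m/s
V^2 = 1806.25 m^2/s^2
R_v = 1806.25 / 0.46
R_v = 3926.6 m

3926.6


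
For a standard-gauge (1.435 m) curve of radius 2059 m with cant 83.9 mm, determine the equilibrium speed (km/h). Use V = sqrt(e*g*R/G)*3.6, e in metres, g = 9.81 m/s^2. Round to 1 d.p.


Convert cant: e = 83.9 mm = 0.0839 m
V_ms = sqrt(0.0839 * 9.81 * 2059 / 1.435)
V_ms = sqrt(1180.960614) = 34.3651 m/s
V = 34.3651 * 3.6 = 123.7 km/h

123.7


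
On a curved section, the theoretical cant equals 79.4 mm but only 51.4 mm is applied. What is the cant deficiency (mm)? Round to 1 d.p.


Cant deficiency = equilibrium cant - actual cant
CD = 79.4 - 51.4
CD = 28.0 mm

28.0


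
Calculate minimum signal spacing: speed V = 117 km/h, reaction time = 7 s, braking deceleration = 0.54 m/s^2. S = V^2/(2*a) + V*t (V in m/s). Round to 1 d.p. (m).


V = 117 / 3.6 = 32.5 m/s
Braking distance = 32.5^2 / (2*0.54) = 978.0093 m
Sighting distance = 32.5 * 7 = 227.5 m
S = 978.0093 + 227.5 = 1205.5 m

1205.5


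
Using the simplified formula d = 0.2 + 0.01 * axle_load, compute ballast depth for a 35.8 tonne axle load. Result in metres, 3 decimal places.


d = 0.2 + 0.01 * 35.8
d = 0.2 + 0.358
d = 0.558 m

0.558


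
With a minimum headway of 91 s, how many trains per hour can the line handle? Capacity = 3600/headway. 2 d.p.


Capacity = 3600 / headway
Capacity = 3600 / 91
Capacity = 39.56 trains/hour

39.56


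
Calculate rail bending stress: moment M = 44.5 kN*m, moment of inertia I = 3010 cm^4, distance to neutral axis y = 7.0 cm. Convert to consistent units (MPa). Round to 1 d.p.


Convert units:
M = 44.5 kN*m = 44500000 N*mm
y = 7.0 cm = 70 mm
I = 3010 cm^4 = 30100000 mm^4
sigma = 44500000 * 70 / 30100000
sigma = 103.5 MPa

103.5


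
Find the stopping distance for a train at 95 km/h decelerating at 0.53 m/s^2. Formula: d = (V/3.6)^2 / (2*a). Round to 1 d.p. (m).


Convert speed: V = 95 / 3.6 = 26.3889 m/s
V^2 = 696.3735
d = 696.3735 / (2 * 0.53)
d = 696.3735 / 1.06
d = 657.0 m

657.0


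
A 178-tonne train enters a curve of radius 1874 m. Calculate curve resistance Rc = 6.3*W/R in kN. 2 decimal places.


Rc = 6.3 * W / R
Rc = 6.3 * 178 / 1874
Rc = 1121.4 / 1874
Rc = 0.60 kN

0.60


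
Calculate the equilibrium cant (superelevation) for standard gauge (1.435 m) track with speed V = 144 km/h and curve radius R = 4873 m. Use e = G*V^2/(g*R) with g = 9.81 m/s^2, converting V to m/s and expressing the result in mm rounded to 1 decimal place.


Convert speed: V = 144 / 3.6 = 40.0 m/s
Apply formula: e = 1.435 * 40.0^2 / (9.81 * 4873)
e = 1.435 * 1600.0 / 47804.13
e = 0.048029 m = 48.0 mm

48.0


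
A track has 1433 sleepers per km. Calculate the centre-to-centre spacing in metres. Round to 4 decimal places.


Spacing = 1000 m / number of sleepers
Spacing = 1000 / 1433
Spacing = 0.6978 m

0.6978


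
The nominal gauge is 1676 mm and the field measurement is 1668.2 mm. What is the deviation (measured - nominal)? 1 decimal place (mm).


Deviation = measured - nominal
Deviation = 1668.2 - 1676
Deviation = -7.8 mm

-7.8


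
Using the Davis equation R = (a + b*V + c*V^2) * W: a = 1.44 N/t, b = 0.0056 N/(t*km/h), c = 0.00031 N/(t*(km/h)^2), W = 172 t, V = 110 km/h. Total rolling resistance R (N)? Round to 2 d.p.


b*V = 0.0056 * 110 = 0.616
c*V^2 = 0.00031 * 12100 = 3.751
R_per_t = 1.44 + 0.616 + 3.751 = 5.807 N/t
R_total = 5.807 * 172 = 998.80 N

998.80


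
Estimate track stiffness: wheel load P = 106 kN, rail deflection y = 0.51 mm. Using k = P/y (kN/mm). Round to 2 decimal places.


Track stiffness k = P / y
k = 106 / 0.51
k = 207.84 kN/mm

207.84


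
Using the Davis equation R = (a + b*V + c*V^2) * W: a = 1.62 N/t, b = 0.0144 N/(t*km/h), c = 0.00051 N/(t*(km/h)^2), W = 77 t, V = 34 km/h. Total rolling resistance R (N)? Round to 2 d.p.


b*V = 0.0144 * 34 = 0.4896
c*V^2 = 0.00051 * 1156 = 0.58956
R_per_t = 1.62 + 0.4896 + 0.58956 = 2.69916 N/t
R_total = 2.69916 * 77 = 207.84 N

207.84


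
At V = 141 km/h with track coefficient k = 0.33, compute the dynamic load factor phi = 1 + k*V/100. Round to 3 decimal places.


phi = 1 + k * V / 100
phi = 1 + 0.33 * 141 / 100
phi = 1 + 0.4653
phi = 1.465

1.465


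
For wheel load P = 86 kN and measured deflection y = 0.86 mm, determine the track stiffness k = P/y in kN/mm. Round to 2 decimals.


Track stiffness k = P / y
k = 86 / 0.86
k = 100.00 kN/mm

100.00


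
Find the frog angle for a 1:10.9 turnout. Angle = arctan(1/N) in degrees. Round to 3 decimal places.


1/N = 1/10.9 = 0.091743
angle = arctan(0.091743) = 0.091487 rad
angle = 0.091487 * 180/pi = 5.242 degrees

5.242


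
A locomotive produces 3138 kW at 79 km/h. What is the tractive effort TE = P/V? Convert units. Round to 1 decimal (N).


Convert: P = 3138 kW = 3138000 W
V = 79 / 3.6 = 21.9444 m/s
TE = 3138000 / 21.9444
TE = 142997.5 N

142997.5


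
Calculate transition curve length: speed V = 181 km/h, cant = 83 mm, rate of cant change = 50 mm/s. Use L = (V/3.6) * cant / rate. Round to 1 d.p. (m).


Convert speed: V = 181 / 3.6 = 50.2778 m/s
L = 50.2778 * 83 / 50
L = 4173.0556 / 50
L = 83.5 m

83.5


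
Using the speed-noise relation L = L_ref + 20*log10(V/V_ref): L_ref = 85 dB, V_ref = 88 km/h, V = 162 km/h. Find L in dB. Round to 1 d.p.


V/V_ref = 162 / 88 = 1.840909
log10(1.840909) = 0.265032
20 * 0.265032 = 5.3006
L = 85 + 5.3006 = 90.3 dB

90.3


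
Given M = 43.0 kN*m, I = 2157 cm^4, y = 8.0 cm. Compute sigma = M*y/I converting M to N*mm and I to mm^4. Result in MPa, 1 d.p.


Convert units:
M = 43.0 kN*m = 43000000 N*mm
y = 8.0 cm = 80 mm
I = 2157 cm^4 = 21570000 mm^4
sigma = 43000000 * 80 / 21570000
sigma = 159.5 MPa

159.5


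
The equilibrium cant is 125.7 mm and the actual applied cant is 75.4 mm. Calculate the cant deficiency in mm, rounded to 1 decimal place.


Cant deficiency = equilibrium cant - actual cant
CD = 125.7 - 75.4
CD = 50.3 mm

50.3


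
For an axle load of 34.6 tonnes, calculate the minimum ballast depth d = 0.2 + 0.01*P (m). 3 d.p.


d = 0.2 + 0.01 * 34.6
d = 0.2 + 0.346
d = 0.546 m

0.546


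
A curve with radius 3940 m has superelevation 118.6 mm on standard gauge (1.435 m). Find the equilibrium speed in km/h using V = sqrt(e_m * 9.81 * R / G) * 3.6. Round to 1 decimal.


Convert cant: e = 118.6 mm = 0.1186 m
V_ms = sqrt(0.1186 * 9.81 * 3940 / 1.435)
V_ms = sqrt(3194.464139) = 56.5196 m/s
V = 56.5196 * 3.6 = 203.5 km/h

203.5


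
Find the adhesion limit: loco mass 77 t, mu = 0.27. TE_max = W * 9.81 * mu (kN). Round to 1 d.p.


TE_max = W * g * mu
TE_max = 77 * 9.81 * 0.27
TE_max = 755.37 * 0.27
TE_max = 203.9 kN

203.9


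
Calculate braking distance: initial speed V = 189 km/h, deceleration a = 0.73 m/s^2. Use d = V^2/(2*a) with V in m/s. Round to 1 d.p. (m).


Convert speed: V = 189 / 3.6 = 52.5 m/s
V^2 = 2756.25
d = 2756.25 / (2 * 0.73)
d = 2756.25 / 1.46
d = 1887.8 m

1887.8


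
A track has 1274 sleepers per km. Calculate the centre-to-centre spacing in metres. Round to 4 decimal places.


Spacing = 1000 m / number of sleepers
Spacing = 1000 / 1274
Spacing = 0.7849 m

0.7849


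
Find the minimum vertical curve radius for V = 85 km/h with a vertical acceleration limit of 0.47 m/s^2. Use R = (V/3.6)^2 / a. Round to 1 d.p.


Convert speed: V = 85 / 3.6 = 23.6111 m/s
V^2 = 557.4846 m^2/s^2
R_v = 557.4846 / 0.47
R_v = 1186.1 m

1186.1


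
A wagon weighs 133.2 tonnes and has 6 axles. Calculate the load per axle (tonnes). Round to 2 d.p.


Load per axle = total weight / number of axles
Load = 133.2 / 6
Load = 22.20 tonnes

22.20


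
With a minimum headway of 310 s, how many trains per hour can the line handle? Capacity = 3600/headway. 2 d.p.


Capacity = 3600 / headway
Capacity = 3600 / 310
Capacity = 11.61 trains/hour

11.61


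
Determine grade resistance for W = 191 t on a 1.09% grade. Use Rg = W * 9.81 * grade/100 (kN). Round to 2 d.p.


Rg = W * 9.81 * grade / 100
Rg = 191 * 9.81 * 1.09 / 100
Rg = 1873.71 * 0.0109
Rg = 20.42 kN

20.42


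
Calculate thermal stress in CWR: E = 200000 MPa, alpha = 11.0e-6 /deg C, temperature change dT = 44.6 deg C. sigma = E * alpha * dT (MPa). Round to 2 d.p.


sigma = E * alpha * dT
sigma = 200000 * 11.0e-6 * 44.6
sigma = 2.2 * 44.6
sigma = 98.12 MPa

98.12


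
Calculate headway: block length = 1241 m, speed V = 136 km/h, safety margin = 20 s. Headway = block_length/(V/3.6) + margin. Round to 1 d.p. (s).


V = 136 / 3.6 = 37.7778 m/s
Block traversal time = 1241 / 37.7778 = 32.85 s
Headway = 32.85 + 20
Headway = 52.9 s

52.9


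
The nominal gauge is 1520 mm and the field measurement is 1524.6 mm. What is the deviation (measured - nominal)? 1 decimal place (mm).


Deviation = measured - nominal
Deviation = 1524.6 - 1520
Deviation = 4.6 mm

4.6


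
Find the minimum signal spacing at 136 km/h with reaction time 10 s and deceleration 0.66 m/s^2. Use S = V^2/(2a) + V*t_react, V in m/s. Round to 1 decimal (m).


V = 136 / 3.6 = 37.7778 m/s
Braking distance = 37.7778^2 / (2*0.66) = 1081.1822 m
Sighting distance = 37.7778 * 10 = 377.7778 m
S = 1081.1822 + 377.7778 = 1459.0 m

1459.0


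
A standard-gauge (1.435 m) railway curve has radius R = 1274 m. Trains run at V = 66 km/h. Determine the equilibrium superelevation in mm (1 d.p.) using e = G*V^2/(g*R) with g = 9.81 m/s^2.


Convert speed: V = 66 / 3.6 = 18.3333 m/s
Apply formula: e = 1.435 * 18.3333^2 / (9.81 * 1274)
e = 1.435 * 336.1111 / 12497.94
e = 0.038592 m = 38.6 mm

38.6


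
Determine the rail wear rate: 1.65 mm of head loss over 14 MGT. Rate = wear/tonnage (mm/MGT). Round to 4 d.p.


Wear rate = total wear / cumulative tonnage
Rate = 1.65 / 14
Rate = 0.1179 mm/MGT

0.1179


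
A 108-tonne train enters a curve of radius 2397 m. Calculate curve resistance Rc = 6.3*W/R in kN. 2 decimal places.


Rc = 6.3 * W / R
Rc = 6.3 * 108 / 2397
Rc = 680.4 / 2397
Rc = 0.28 kN

0.28


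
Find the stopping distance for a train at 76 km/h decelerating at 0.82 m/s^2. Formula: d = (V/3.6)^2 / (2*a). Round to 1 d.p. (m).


Convert speed: V = 76 / 3.6 = 21.1111 m/s
V^2 = 445.679
d = 445.679 / (2 * 0.82)
d = 445.679 / 1.64
d = 271.8 m

271.8


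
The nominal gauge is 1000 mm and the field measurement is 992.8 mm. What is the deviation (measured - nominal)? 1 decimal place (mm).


Deviation = measured - nominal
Deviation = 992.8 - 1000
Deviation = -7.2 mm

-7.2


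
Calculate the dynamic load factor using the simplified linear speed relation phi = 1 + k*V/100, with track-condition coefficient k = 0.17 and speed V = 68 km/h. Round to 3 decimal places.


phi = 1 + k * V / 100
phi = 1 + 0.17 * 68 / 100
phi = 1 + 0.1156
phi = 1.116

1.116


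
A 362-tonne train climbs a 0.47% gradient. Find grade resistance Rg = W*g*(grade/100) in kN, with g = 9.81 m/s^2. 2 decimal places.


Rg = W * 9.81 * grade / 100
Rg = 362 * 9.81 * 0.47 / 100
Rg = 3551.22 * 0.0047
Rg = 16.69 kN

16.69


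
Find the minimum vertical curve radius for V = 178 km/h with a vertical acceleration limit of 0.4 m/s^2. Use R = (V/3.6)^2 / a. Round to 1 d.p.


Convert speed: V = 178 / 3.6 = 49.4444 m/s
V^2 = 2444.7531 m^2/s^2
R_v = 2444.7531 / 0.4
R_v = 6111.9 m

6111.9


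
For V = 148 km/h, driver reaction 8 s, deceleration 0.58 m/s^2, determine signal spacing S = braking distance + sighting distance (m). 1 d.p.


V = 148 / 3.6 = 41.1111 m/s
Braking distance = 41.1111^2 / (2*0.58) = 1457.003 m
Sighting distance = 41.1111 * 8 = 328.8889 m
S = 1457.003 + 328.8889 = 1785.9 m

1785.9


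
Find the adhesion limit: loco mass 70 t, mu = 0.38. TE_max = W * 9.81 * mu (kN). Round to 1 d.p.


TE_max = W * g * mu
TE_max = 70 * 9.81 * 0.38
TE_max = 686.7 * 0.38
TE_max = 260.9 kN

260.9


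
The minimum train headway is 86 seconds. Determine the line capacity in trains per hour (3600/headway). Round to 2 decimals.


Capacity = 3600 / headway
Capacity = 3600 / 86
Capacity = 41.86 trains/hour

41.86


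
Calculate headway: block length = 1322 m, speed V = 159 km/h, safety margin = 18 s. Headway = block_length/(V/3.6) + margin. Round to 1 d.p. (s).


V = 159 / 3.6 = 44.1667 m/s
Block traversal time = 1322 / 44.1667 = 29.9321 s
Headway = 29.9321 + 18
Headway = 47.9 s

47.9


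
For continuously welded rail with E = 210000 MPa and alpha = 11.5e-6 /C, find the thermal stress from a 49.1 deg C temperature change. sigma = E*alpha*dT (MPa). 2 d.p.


sigma = E * alpha * dT
sigma = 210000 * 11.5e-6 * 49.1
sigma = 2.415 * 49.1
sigma = 118.58 MPa

118.58


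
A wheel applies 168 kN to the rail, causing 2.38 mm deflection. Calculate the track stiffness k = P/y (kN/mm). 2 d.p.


Track stiffness k = P / y
k = 168 / 2.38
k = 70.59 kN/mm

70.59


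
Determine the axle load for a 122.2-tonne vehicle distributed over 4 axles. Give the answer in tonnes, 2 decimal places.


Load per axle = total weight / number of axles
Load = 122.2 / 4
Load = 30.55 tonnes

30.55


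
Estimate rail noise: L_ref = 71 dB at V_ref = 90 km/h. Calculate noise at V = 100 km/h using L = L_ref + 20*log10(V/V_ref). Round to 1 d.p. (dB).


V/V_ref = 100 / 90 = 1.111111
log10(1.111111) = 0.045757
20 * 0.045757 = 0.9151
L = 71 + 0.9151 = 71.9 dB

71.9


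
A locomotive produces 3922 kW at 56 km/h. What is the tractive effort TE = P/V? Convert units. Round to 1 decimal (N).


Convert: P = 3922 kW = 3922000 W
V = 56 / 3.6 = 15.5556 m/s
TE = 3922000 / 15.5556
TE = 252128.6 N

252128.6


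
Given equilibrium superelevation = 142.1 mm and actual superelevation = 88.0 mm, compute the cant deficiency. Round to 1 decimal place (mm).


Cant deficiency = equilibrium cant - actual cant
CD = 142.1 - 88.0
CD = 54.1 mm

54.1


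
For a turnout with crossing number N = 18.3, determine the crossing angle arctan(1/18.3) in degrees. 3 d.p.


1/N = 1/18.3 = 0.054645
angle = arctan(0.054645) = 0.054591 rad
angle = 0.054591 * 180/pi = 3.128 degrees

3.128


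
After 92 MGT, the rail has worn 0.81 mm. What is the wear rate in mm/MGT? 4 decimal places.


Wear rate = total wear / cumulative tonnage
Rate = 0.81 / 92
Rate = 0.0088 mm/MGT

0.0088


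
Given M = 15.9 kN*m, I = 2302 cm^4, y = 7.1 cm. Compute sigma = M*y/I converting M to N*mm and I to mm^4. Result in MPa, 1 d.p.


Convert units:
M = 15.9 kN*m = 15900000 N*mm
y = 7.1 cm = 71 mm
I = 2302 cm^4 = 23020000 mm^4
sigma = 15900000 * 71 / 23020000
sigma = 49.0 MPa

49.0


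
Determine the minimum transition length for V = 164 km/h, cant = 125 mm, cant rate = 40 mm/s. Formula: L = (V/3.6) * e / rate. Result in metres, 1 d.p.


Convert speed: V = 164 / 3.6 = 45.5556 m/s
L = 45.5556 * 125 / 40
L = 5694.4444 / 40
L = 142.4 m

142.4


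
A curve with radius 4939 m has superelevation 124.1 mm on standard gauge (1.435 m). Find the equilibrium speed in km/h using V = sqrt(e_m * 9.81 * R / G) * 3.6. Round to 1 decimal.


Convert cant: e = 124.1 mm = 0.1241 m
V_ms = sqrt(0.1241 * 9.81 * 4939 / 1.435)
V_ms = sqrt(4190.13402) = 64.7312 m/s
V = 64.7312 * 3.6 = 233.0 km/h

233.0


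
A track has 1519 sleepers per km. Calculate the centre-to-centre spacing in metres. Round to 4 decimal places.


Spacing = 1000 m / number of sleepers
Spacing = 1000 / 1519
Spacing = 0.6583 m

0.6583


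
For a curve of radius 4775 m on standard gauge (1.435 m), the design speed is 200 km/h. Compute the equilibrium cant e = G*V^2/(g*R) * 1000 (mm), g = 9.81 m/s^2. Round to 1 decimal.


Convert speed: V = 200 / 3.6 = 55.5556 m/s
Apply formula: e = 1.435 * 55.5556^2 / (9.81 * 4775)
e = 1.435 * 3086.4198 / 46842.75
e = 0.094551 m = 94.6 mm

94.6


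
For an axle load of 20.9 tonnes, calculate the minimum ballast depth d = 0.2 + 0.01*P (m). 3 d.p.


d = 0.2 + 0.01 * 20.9
d = 0.2 + 0.209
d = 0.409 m

0.409


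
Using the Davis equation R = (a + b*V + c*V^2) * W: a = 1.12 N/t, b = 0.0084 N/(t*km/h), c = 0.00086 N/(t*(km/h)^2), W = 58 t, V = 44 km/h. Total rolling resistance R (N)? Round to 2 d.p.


b*V = 0.0084 * 44 = 0.3696
c*V^2 = 0.00086 * 1936 = 1.66496
R_per_t = 1.12 + 0.3696 + 1.66496 = 3.15456 N/t
R_total = 3.15456 * 58 = 182.96 N

182.96


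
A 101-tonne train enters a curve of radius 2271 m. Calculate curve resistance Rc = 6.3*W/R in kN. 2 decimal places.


Rc = 6.3 * W / R
Rc = 6.3 * 101 / 2271
Rc = 636.3 / 2271
Rc = 0.28 kN

0.28


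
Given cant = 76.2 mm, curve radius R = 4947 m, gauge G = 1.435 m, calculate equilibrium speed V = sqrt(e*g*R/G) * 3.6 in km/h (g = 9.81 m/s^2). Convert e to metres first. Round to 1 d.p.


Convert cant: e = 76.2 mm = 0.0762 m
V_ms = sqrt(0.0762 * 9.81 * 4947 / 1.435)
V_ms = sqrt(2576.997445) = 50.7641 m/s
V = 50.7641 * 3.6 = 182.8 km/h

182.8


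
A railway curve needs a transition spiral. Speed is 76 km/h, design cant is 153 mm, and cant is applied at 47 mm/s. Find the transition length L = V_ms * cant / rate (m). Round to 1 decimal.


Convert speed: V = 76 / 3.6 = 21.1111 m/s
L = 21.1111 * 153 / 47
L = 3230.0 / 47
L = 68.7 m

68.7


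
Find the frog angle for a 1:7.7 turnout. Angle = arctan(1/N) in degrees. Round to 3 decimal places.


1/N = 1/7.7 = 0.12987
angle = arctan(0.12987) = 0.129147 rad
angle = 0.129147 * 180/pi = 7.400 degrees

7.400


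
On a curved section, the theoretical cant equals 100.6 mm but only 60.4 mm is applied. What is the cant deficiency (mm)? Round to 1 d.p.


Cant deficiency = equilibrium cant - actual cant
CD = 100.6 - 60.4
CD = 40.2 mm

40.2


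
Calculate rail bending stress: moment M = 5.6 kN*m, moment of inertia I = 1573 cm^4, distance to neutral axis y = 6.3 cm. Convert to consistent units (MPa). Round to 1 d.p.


Convert units:
M = 5.6 kN*m = 5600000 N*mm
y = 6.3 cm = 63 mm
I = 1573 cm^4 = 15730000 mm^4
sigma = 5600000 * 63 / 15730000
sigma = 22.4 MPa

22.4


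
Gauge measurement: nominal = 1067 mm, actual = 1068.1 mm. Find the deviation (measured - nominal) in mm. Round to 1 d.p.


Deviation = measured - nominal
Deviation = 1068.1 - 1067
Deviation = 1.1 mm

1.1


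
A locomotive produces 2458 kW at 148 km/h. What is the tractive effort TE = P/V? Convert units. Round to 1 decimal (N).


Convert: P = 2458 kW = 2458000 W
V = 148 / 3.6 = 41.1111 m/s
TE = 2458000 / 41.1111
TE = 59789.2 N

59789.2


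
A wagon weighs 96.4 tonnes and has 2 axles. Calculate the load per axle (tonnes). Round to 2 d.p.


Load per axle = total weight / number of axles
Load = 96.4 / 2
Load = 48.20 tonnes

48.20


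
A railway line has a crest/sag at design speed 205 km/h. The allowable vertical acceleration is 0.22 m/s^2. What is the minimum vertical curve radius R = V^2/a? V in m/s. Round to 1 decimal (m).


Convert speed: V = 205 / 3.6 = 56.9444 m/s
V^2 = 3242.6698 m^2/s^2
R_v = 3242.6698 / 0.22
R_v = 14739.4 m

14739.4


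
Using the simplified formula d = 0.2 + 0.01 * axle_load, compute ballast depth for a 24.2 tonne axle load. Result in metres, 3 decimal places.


d = 0.2 + 0.01 * 24.2
d = 0.2 + 0.242
d = 0.442 m

0.442


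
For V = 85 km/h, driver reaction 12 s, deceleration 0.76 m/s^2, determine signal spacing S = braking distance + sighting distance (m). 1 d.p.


V = 85 / 3.6 = 23.6111 m/s
Braking distance = 23.6111^2 / (2*0.76) = 366.7662 m
Sighting distance = 23.6111 * 12 = 283.3333 m
S = 366.7662 + 283.3333 = 650.1 m

650.1


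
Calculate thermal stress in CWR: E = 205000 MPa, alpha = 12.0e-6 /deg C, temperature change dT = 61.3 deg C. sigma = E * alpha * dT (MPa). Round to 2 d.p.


sigma = E * alpha * dT
sigma = 205000 * 12.0e-6 * 61.3
sigma = 2.46 * 61.3
sigma = 150.80 MPa

150.80


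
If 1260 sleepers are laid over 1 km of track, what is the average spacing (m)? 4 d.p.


Spacing = 1000 m / number of sleepers
Spacing = 1000 / 1260
Spacing = 0.7937 m

0.7937


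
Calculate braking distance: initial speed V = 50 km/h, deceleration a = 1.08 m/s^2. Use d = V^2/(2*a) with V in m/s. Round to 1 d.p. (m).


Convert speed: V = 50 / 3.6 = 13.8889 m/s
V^2 = 192.9012
d = 192.9012 / (2 * 1.08)
d = 192.9012 / 2.16
d = 89.3 m

89.3


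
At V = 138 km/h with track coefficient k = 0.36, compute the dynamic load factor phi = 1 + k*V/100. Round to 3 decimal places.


phi = 1 + k * V / 100
phi = 1 + 0.36 * 138 / 100
phi = 1 + 0.4968
phi = 1.497

1.497


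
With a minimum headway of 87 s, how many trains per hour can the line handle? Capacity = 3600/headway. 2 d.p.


Capacity = 3600 / headway
Capacity = 3600 / 87
Capacity = 41.38 trains/hour

41.38


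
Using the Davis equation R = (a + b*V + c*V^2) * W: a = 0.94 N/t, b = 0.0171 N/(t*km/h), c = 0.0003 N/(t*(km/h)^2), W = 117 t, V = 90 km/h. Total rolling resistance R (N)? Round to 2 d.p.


b*V = 0.0171 * 90 = 1.539
c*V^2 = 0.0003 * 8100 = 2.43
R_per_t = 0.94 + 1.539 + 2.43 = 4.909 N/t
R_total = 4.909 * 117 = 574.35 N

574.35


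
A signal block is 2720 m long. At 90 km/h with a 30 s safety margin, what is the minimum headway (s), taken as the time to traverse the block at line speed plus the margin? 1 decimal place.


V = 90 / 3.6 = 25.0 m/s
Block traversal time = 2720 / 25.0 = 108.8 s
Headway = 108.8 + 30
Headway = 138.8 s

138.8


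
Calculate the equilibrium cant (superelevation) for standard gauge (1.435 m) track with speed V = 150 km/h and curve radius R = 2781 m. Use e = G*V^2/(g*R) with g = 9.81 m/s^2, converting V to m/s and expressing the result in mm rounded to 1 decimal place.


Convert speed: V = 150 / 3.6 = 41.6667 m/s
Apply formula: e = 1.435 * 41.6667^2 / (9.81 * 2781)
e = 1.435 * 1736.1111 / 27281.61
e = 0.091319 m = 91.3 mm

91.3


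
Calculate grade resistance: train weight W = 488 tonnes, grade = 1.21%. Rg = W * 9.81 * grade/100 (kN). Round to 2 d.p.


Rg = W * 9.81 * grade / 100
Rg = 488 * 9.81 * 1.21 / 100
Rg = 4787.28 * 0.0121
Rg = 57.93 kN

57.93


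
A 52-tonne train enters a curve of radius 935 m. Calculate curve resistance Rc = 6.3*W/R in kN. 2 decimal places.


Rc = 6.3 * W / R
Rc = 6.3 * 52 / 935
Rc = 327.6 / 935
Rc = 0.35 kN

0.35


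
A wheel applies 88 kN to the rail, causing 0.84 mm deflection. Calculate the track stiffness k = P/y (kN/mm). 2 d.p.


Track stiffness k = P / y
k = 88 / 0.84
k = 104.76 kN/mm

104.76


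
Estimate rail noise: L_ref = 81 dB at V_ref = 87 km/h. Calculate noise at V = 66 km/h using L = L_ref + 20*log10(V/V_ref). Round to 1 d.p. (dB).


V/V_ref = 66 / 87 = 0.758621
log10(0.758621) = -0.119975
20 * -0.119975 = -2.3995
L = 81 + -2.3995 = 78.6 dB

78.6


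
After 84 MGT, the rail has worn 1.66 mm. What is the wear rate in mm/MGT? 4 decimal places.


Wear rate = total wear / cumulative tonnage
Rate = 1.66 / 84
Rate = 0.0198 mm/MGT

0.0198


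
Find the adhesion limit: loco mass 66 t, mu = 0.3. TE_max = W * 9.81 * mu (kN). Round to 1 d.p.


TE_max = W * g * mu
TE_max = 66 * 9.81 * 0.3
TE_max = 647.46 * 0.3
TE_max = 194.2 kN

194.2


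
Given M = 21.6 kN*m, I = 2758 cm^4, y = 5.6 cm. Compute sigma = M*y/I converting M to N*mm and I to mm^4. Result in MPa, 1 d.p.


Convert units:
M = 21.6 kN*m = 21600000 N*mm
y = 5.6 cm = 56 mm
I = 2758 cm^4 = 27580000 mm^4
sigma = 21600000 * 56 / 27580000
sigma = 43.9 MPa

43.9


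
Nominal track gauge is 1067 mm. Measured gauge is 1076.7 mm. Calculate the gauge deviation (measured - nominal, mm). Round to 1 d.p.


Deviation = measured - nominal
Deviation = 1076.7 - 1067
Deviation = 9.7 mm

9.7


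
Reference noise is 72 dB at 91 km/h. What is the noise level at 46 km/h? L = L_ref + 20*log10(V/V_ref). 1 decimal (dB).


V/V_ref = 46 / 91 = 0.505495
log10(0.505495) = -0.296284
20 * -0.296284 = -5.9257
L = 72 + -5.9257 = 66.1 dB

66.1


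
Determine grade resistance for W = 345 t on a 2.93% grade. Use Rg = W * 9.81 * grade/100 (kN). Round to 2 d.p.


Rg = W * 9.81 * grade / 100
Rg = 345 * 9.81 * 2.93 / 100
Rg = 3384.45 * 0.0293
Rg = 99.16 kN

99.16


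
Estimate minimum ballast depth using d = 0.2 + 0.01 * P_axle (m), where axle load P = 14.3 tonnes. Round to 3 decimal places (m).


d = 0.2 + 0.01 * 14.3
d = 0.2 + 0.143
d = 0.343 m

0.343


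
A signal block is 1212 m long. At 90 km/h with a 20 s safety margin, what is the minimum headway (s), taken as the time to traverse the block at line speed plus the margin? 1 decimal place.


V = 90 / 3.6 = 25.0 m/s
Block traversal time = 1212 / 25.0 = 48.48 s
Headway = 48.48 + 20
Headway = 68.5 s

68.5


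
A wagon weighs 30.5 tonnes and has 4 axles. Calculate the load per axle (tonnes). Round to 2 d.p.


Load per axle = total weight / number of axles
Load = 30.5 / 4
Load = 7.63 tonnes

7.63


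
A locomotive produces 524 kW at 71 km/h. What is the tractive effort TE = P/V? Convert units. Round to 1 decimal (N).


Convert: P = 524 kW = 524000 W
V = 71 / 3.6 = 19.7222 m/s
TE = 524000 / 19.7222
TE = 26569.0 N

26569.0


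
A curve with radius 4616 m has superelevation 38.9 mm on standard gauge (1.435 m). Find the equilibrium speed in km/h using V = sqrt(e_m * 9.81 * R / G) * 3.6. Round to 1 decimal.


Convert cant: e = 38.9 mm = 0.0389 m
V_ms = sqrt(0.0389 * 9.81 * 4616 / 1.435)
V_ms = sqrt(1227.531111) = 35.0361 m/s
V = 35.0361 * 3.6 = 126.1 km/h

126.1


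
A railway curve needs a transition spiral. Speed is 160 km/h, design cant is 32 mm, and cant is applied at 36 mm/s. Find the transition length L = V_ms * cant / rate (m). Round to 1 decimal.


Convert speed: V = 160 / 3.6 = 44.4444 m/s
L = 44.4444 * 32 / 36
L = 1422.2222 / 36
L = 39.5 m

39.5


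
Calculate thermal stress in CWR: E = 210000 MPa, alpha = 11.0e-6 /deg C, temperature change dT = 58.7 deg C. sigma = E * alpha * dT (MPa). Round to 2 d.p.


sigma = E * alpha * dT
sigma = 210000 * 11.0e-6 * 58.7
sigma = 2.31 * 58.7
sigma = 135.60 MPa

135.60


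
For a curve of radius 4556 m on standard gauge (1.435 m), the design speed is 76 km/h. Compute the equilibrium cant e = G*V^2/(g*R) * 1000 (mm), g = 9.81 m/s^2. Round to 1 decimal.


Convert speed: V = 76 / 3.6 = 21.1111 m/s
Apply formula: e = 1.435 * 21.1111^2 / (9.81 * 4556)
e = 1.435 * 445.679 / 44694.36
e = 0.014309 m = 14.3 mm

14.3


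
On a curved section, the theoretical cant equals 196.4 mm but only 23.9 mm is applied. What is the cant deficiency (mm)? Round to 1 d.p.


Cant deficiency = equilibrium cant - actual cant
CD = 196.4 - 23.9
CD = 172.5 mm

172.5


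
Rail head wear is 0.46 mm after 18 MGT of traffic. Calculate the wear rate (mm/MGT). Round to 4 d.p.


Wear rate = total wear / cumulative tonnage
Rate = 0.46 / 18
Rate = 0.0256 mm/MGT

0.0256


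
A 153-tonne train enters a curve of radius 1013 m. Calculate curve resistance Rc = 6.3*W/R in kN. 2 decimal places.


Rc = 6.3 * W / R
Rc = 6.3 * 153 / 1013
Rc = 963.9 / 1013
Rc = 0.95 kN

0.95


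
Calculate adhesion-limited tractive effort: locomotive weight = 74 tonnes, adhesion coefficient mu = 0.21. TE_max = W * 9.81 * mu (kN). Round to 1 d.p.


TE_max = W * g * mu
TE_max = 74 * 9.81 * 0.21
TE_max = 725.94 * 0.21
TE_max = 152.4 kN

152.4


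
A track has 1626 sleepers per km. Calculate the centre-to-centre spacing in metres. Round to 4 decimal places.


Spacing = 1000 m / number of sleepers
Spacing = 1000 / 1626
Spacing = 0.6150 m

0.6150


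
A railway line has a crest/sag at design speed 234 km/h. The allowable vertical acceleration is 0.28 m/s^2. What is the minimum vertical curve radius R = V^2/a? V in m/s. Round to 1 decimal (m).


Convert speed: V = 234 / 3.6 = 65.0 m/s
V^2 = 4225.0 m^2/s^2
R_v = 4225.0 / 0.28
R_v = 15089.3 m

15089.3


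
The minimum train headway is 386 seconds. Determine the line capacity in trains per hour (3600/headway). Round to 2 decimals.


Capacity = 3600 / headway
Capacity = 3600 / 386
Capacity = 9.33 trains/hour

9.33


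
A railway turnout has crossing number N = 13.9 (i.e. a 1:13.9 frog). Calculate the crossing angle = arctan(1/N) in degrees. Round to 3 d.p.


1/N = 1/13.9 = 0.071942
angle = arctan(0.071942) = 0.071819 rad
angle = 0.071819 * 180/pi = 4.115 degrees

4.115


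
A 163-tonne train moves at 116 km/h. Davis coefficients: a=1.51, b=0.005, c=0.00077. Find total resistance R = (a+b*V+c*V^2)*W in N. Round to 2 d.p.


b*V = 0.005 * 116 = 0.58
c*V^2 = 0.00077 * 13456 = 10.36112
R_per_t = 1.51 + 0.58 + 10.36112 = 12.45112 N/t
R_total = 12.45112 * 163 = 2029.53 N

2029.53


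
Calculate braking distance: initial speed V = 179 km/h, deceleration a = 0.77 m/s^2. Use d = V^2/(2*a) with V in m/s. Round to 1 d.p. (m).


Convert speed: V = 179 / 3.6 = 49.7222 m/s
V^2 = 2472.2994
d = 2472.2994 / (2 * 0.77)
d = 2472.2994 / 1.54
d = 1605.4 m

1605.4


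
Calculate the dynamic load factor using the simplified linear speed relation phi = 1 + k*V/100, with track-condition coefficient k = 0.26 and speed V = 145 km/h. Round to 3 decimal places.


phi = 1 + k * V / 100
phi = 1 + 0.26 * 145 / 100
phi = 1 + 0.377
phi = 1.377

1.377


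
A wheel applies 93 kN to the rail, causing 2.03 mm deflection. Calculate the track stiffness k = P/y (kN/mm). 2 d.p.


Track stiffness k = P / y
k = 93 / 2.03
k = 45.81 kN/mm

45.81


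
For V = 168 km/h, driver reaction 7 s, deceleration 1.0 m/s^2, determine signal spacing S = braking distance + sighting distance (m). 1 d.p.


V = 168 / 3.6 = 46.6667 m/s
Braking distance = 46.6667^2 / (2*1.0) = 1088.8889 m
Sighting distance = 46.6667 * 7 = 326.6667 m
S = 1088.8889 + 326.6667 = 1415.6 m

1415.6


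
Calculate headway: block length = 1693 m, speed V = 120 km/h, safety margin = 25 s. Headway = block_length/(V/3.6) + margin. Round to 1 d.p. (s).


V = 120 / 3.6 = 33.3333 m/s
Block traversal time = 1693 / 33.3333 = 50.79 s
Headway = 50.79 + 25
Headway = 75.8 s

75.8


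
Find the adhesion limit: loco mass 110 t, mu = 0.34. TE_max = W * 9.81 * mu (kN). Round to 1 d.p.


TE_max = W * g * mu
TE_max = 110 * 9.81 * 0.34
TE_max = 1079.1 * 0.34
TE_max = 366.9 kN

366.9


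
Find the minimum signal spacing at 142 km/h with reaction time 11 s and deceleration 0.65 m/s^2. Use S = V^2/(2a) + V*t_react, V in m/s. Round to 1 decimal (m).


V = 142 / 3.6 = 39.4444 m/s
Braking distance = 39.4444^2 / (2*0.65) = 1196.8186 m
Sighting distance = 39.4444 * 11 = 433.8889 m
S = 1196.8186 + 433.8889 = 1630.7 m

1630.7


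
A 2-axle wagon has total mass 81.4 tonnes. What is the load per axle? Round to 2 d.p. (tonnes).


Load per axle = total weight / number of axles
Load = 81.4 / 2
Load = 40.70 tonnes

40.70


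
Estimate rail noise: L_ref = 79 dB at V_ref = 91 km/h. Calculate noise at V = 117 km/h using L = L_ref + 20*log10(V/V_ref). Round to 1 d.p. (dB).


V/V_ref = 117 / 91 = 1.285714
log10(1.285714) = 0.109144
20 * 0.109144 = 2.1829
L = 79 + 2.1829 = 81.2 dB

81.2


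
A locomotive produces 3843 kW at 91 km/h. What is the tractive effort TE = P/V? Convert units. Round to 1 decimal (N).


Convert: P = 3843 kW = 3843000 W
V = 91 / 3.6 = 25.2778 m/s
TE = 3843000 / 25.2778
TE = 152030.8 N

152030.8


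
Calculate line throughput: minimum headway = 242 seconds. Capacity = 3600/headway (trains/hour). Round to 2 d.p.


Capacity = 3600 / headway
Capacity = 3600 / 242
Capacity = 14.88 trains/hour

14.88


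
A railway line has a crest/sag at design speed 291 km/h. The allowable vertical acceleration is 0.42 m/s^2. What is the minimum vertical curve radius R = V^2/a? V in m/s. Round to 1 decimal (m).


Convert speed: V = 291 / 3.6 = 80.8333 m/s
V^2 = 6534.0278 m^2/s^2
R_v = 6534.0278 / 0.42
R_v = 15557.2 m

15557.2


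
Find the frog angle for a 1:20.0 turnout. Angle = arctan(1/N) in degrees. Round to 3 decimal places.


1/N = 1/20.0 = 0.05
angle = arctan(0.05) = 0.049958 rad
angle = 0.049958 * 180/pi = 2.862 degrees

2.862


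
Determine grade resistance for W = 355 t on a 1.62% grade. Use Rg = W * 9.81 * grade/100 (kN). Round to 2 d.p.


Rg = W * 9.81 * grade / 100
Rg = 355 * 9.81 * 1.62 / 100
Rg = 3482.55 * 0.0162
Rg = 56.42 kN

56.42


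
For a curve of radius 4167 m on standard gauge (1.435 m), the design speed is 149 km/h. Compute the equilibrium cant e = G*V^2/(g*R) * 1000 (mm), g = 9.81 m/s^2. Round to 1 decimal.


Convert speed: V = 149 / 3.6 = 41.3889 m/s
Apply formula: e = 1.435 * 41.3889^2 / (9.81 * 4167)
e = 1.435 * 1713.0401 / 40878.27
e = 0.060135 m = 60.1 mm

60.1


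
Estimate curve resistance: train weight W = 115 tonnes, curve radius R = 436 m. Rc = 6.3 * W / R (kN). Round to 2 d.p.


Rc = 6.3 * W / R
Rc = 6.3 * 115 / 436
Rc = 724.5 / 436
Rc = 1.66 kN

1.66


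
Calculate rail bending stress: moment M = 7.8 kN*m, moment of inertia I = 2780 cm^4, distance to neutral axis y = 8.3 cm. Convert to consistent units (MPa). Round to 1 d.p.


Convert units:
M = 7.8 kN*m = 7800000 N*mm
y = 8.3 cm = 83 mm
I = 2780 cm^4 = 27800000 mm^4
sigma = 7800000 * 83 / 27800000
sigma = 23.3 MPa

23.3


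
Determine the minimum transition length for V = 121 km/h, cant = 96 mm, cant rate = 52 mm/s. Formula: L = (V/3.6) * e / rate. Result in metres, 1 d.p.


Convert speed: V = 121 / 3.6 = 33.6111 m/s
L = 33.6111 * 96 / 52
L = 3226.6667 / 52
L = 62.1 m

62.1


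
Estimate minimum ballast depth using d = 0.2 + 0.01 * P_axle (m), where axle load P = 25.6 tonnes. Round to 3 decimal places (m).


d = 0.2 + 0.01 * 25.6
d = 0.2 + 0.256
d = 0.456 m

0.456


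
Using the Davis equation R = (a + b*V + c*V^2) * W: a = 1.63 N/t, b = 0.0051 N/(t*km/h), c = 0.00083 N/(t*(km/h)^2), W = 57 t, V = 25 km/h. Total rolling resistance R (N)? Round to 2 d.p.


b*V = 0.0051 * 25 = 0.1275
c*V^2 = 0.00083 * 625 = 0.51875
R_per_t = 1.63 + 0.1275 + 0.51875 = 2.27625 N/t
R_total = 2.27625 * 57 = 129.75 N

129.75


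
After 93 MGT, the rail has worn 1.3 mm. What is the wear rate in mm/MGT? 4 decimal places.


Wear rate = total wear / cumulative tonnage
Rate = 1.3 / 93
Rate = 0.0140 mm/MGT

0.0140


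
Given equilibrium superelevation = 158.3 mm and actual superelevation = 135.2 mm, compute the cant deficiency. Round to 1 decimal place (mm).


Cant deficiency = equilibrium cant - actual cant
CD = 158.3 - 135.2
CD = 23.1 mm

23.1


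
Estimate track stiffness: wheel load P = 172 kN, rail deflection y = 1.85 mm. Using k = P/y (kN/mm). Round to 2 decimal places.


Track stiffness k = P / y
k = 172 / 1.85
k = 92.97 kN/mm

92.97


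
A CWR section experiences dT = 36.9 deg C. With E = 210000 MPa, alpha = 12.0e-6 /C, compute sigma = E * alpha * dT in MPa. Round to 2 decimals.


sigma = E * alpha * dT
sigma = 210000 * 12.0e-6 * 36.9
sigma = 2.52 * 36.9
sigma = 92.99 MPa

92.99


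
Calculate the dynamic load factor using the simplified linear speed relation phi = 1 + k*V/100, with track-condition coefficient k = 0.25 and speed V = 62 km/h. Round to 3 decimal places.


phi = 1 + k * V / 100
phi = 1 + 0.25 * 62 / 100
phi = 1 + 0.155
phi = 1.155

1.155


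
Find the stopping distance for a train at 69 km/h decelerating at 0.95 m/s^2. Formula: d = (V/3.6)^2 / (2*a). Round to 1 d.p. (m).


Convert speed: V = 69 / 3.6 = 19.1667 m/s
V^2 = 367.3611
d = 367.3611 / (2 * 0.95)
d = 367.3611 / 1.9
d = 193.3 m

193.3


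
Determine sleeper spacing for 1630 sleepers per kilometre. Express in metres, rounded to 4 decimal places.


Spacing = 1000 m / number of sleepers
Spacing = 1000 / 1630
Spacing = 0.6135 m

0.6135


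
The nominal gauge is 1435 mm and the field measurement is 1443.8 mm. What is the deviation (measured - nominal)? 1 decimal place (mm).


Deviation = measured - nominal
Deviation = 1443.8 - 1435
Deviation = 8.8 mm

8.8


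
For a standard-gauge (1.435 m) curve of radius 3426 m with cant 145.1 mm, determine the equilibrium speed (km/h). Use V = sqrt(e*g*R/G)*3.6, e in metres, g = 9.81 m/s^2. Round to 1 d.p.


Convert cant: e = 145.1 mm = 0.1451 m
V_ms = sqrt(0.1451 * 9.81 * 3426 / 1.435)
V_ms = sqrt(3398.379516) = 58.2956 m/s
V = 58.2956 * 3.6 = 209.9 km/h

209.9


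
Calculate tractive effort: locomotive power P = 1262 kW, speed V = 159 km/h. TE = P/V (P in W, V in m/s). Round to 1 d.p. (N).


Convert: P = 1262 kW = 1262000 W
V = 159 / 3.6 = 44.1667 m/s
TE = 1262000 / 44.1667
TE = 28573.6 N

28573.6


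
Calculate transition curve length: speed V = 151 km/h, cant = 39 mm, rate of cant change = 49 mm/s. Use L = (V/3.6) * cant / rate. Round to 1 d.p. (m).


Convert speed: V = 151 / 3.6 = 41.9444 m/s
L = 41.9444 * 39 / 49
L = 1635.8333 / 49
L = 33.4 m

33.4


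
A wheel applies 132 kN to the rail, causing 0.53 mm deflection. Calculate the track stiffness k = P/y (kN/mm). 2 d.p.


Track stiffness k = P / y
k = 132 / 0.53
k = 249.06 kN/mm

249.06


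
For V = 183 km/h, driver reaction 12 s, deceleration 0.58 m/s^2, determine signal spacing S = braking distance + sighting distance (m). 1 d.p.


V = 183 / 3.6 = 50.8333 m/s
Braking distance = 50.8333^2 / (2*0.58) = 2227.6102 m
Sighting distance = 50.8333 * 12 = 610.0 m
S = 2227.6102 + 610.0 = 2837.6 m

2837.6


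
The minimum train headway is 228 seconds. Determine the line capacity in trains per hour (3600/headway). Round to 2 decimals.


Capacity = 3600 / headway
Capacity = 3600 / 228
Capacity = 15.79 trains/hour

15.79
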